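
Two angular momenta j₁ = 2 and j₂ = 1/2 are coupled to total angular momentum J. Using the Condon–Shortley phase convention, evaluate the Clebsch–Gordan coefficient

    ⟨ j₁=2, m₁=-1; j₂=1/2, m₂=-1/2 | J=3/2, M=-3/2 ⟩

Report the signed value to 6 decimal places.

j₁+j₂−J=1  J+j₁−j₂=3  J−j₁+j₂=0  j₁+j₂+J+1=5
(j₁±m₁, j₂±m₂, J±M) = (1,3,0,1,0,3)
P² = 36/5
sum k=0..0:
  [0] +1/6 = 1/6
S = 1/6
C² = P²·S² = 1/5 ; C = +0.447214

+0.447214  (= +√(1/5))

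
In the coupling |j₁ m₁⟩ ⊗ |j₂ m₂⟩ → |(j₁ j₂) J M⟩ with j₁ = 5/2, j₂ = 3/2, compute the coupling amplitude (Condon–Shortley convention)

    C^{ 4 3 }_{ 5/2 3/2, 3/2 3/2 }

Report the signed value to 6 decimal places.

√[9·0!5!3!/9! · 4!1!3!0!7!1!] = √(12960)
  +(−1)^0/∏(0,0,1,3,4,0)! = 1/144  (running 1/144)
⟨..|..⟩ = √(12960)·(1/144) = +0.790569

+√(5/8) = +0.790569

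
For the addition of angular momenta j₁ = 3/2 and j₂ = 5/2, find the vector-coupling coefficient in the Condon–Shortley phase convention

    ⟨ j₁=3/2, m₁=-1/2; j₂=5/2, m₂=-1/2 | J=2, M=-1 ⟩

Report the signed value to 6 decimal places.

−√(25/84) = -0.545545

√[5·2!1!3!/7! · 1!2!2!3!1!3!] = √(12/7)
  +(−1)^1/∏(1,1,1,1,0,2)! = -1/2  (running -1/2)
  +(−1)^2/∏(2,0,0,0,1,3)! = 1/12  (running -5/12)
⟨..|..⟩ = √(12/7)·(-5/12) = -0.545545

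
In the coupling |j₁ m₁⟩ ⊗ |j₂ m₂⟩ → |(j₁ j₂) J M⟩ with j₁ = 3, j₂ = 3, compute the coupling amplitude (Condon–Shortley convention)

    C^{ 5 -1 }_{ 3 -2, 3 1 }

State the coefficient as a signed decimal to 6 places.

-0.566947

j₁+j₂−J=1  J+j₁−j₂=5  J−j₁+j₂=5  j₁+j₂+J+1=12
(j₁±m₁, j₂±m₂, J±M) = (1,5,4,2,4,6)
P² = 230400/7
sum k=0..1:
  [0] +1/2880 = 1/2880
  [1] −1/288 = -1/288
S = -1/320
C² = P²·S² = 9/28 ; C = -0.566947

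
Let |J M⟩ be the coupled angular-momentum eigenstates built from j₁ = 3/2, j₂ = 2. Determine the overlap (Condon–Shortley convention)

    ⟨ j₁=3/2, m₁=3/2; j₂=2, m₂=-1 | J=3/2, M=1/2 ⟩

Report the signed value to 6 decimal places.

+√(2/5) ≈ +0.632456

√[4·2!1!2!/6! · 3!0!1!3!2!1!] = √(8/5)
  +(−1)^0/∏(0,2,0,1,1,1)! = 1/2  (running 1/2)
⟨..|..⟩ = √(8/5)·(1/2) = +0.632456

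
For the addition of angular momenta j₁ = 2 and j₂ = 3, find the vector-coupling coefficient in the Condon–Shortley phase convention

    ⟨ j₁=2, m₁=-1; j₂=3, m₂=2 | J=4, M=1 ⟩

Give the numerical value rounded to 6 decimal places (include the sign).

-0.591608

triangle: 1!*3!*5!/10! = 720/3628800
(j±m)!: 1!*3!*5!*1!*5!*3! = 518400
prefactor² = (2J+1)*Δ*N² = 6480/7
  k=0: +1/(0!*1!*3!*5!*0!*0!) = 1/720
  k=1: −1/(1!*0!*2!*4!*1!*1!) = -1/48
Σ = -7/360  ⇒  CG² = 6480/7*(-7/360)² = 7/20
CG = −√(7/20) = -0.591608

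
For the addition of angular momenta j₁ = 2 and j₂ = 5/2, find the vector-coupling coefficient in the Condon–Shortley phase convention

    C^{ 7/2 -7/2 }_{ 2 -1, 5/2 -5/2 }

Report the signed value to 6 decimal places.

+√(5/9) ≈ +0.745356

√[8·1!3!4!/9! · 1!3!0!5!0!7!] = √(11520)
  +(−1)^0/∏(0,1,3,0,0,4)! = 1/144  (running 1/144)
⟨..|..⟩ = √(11520)·(1/144) = +0.745356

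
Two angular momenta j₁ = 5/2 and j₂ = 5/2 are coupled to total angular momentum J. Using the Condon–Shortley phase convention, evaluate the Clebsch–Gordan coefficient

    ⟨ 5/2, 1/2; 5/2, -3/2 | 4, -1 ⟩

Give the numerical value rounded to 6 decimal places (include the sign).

+√(5/14) ≈ +0.597614

√[9·1!4!4!/10! · 3!2!1!4!3!5!] = √(10368/35)
  +(−1)^0/∏(0,1,2,1,2,3)! = 1/24  (running 1/24)
  +(−1)^1/∏(1,0,1,0,3,4)! = -1/144  (running 5/144)
⟨..|..⟩ = √(10368/35)·(5/144) = +0.597614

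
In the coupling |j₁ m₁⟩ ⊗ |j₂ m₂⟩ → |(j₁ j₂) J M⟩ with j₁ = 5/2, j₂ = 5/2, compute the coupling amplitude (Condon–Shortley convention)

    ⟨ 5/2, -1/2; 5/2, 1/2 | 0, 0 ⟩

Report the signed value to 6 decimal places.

−√(1/6) ≈ -0.408248

j₁+j₂−J=5  J+j₁−j₂=0  J−j₁+j₂=0  j₁+j₂+J+1=6
(j₁±m₁, j₂±m₂, J±M) = (2,3,3,2,0,0)
P² = 24
sum k=3..3:
  [3] −1/12 = -1/12
S = -1/12
C² = P²·S² = 1/6 ; C = -0.408248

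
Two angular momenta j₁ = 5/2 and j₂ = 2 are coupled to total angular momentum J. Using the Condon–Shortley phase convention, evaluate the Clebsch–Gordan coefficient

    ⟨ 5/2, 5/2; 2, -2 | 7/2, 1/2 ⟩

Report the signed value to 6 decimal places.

+√(4/63) ≈ +0.251976

j₁+j₂−J=1  J+j₁−j₂=4  J−j₁+j₂=3  j₁+j₂+J+1=9
(j₁±m₁, j₂±m₂, J±M) = (5,0,0,4,4,3)
P² = 9216/7
sum k=0..0:
  [0] +1/144 = 1/144
S = 1/144
C² = P²·S² = 4/63 ; C = +0.251976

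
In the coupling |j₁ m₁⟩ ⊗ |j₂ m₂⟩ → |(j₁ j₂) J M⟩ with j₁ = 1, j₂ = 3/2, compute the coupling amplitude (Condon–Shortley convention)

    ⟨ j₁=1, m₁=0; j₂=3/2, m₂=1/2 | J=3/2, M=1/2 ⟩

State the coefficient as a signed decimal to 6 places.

−√(1/15) = -0.258199

triangle: 1!×1!×2!/5! = 2/120
(j±m)!: 1!×1!×2!×1!×2!×1! = 4
prefactor² = (2J+1)×Δ×N² = 4/15
  k=0: +1/(0!×1!×1!×2!×0!×0!) = 1/2
  k=1: −1/(1!×0!×0!×1!×1!×1!) = -1
Σ = -1/2  ⇒  CG² = 4/15×(-1/2)² = 1/15
CG = −√(1/15) = -0.258199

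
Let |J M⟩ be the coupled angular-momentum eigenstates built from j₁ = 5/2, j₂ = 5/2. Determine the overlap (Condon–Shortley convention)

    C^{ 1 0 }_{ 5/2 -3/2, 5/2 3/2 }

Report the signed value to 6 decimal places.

−√(9/70) ≈ -0.358569

√[3·4!1!1!/7! · 1!4!4!1!1!1!] = √(288/35)
  +(−1)^3/∏(3,1,1,1,0,0)! = -1/6  (running -1/6)
  +(−1)^4/∏(4,0,0,0,1,1)! = 1/24  (running -1/8)
⟨..|..⟩ = √(288/35)·(-1/8) = -0.358569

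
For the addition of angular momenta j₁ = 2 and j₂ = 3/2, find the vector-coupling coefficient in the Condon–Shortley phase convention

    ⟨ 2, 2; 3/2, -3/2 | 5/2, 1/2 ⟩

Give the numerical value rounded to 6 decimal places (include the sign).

+0.414039  (= +√(6/35))

triangle: 1!·3!·2!/7! = 12/5040
(j±m)!: 4!·0!·0!·3!·3!·2! = 1728
prefactor² = (2J+1)·Δ·N² = 864/35
  k=0: +1/(0!·1!·0!·0!·3!·2!) = 1/12
Σ = 1/12  ⇒  CG² = 864/35·1/12² = 6/35
CG = +√(6/35) = +0.414039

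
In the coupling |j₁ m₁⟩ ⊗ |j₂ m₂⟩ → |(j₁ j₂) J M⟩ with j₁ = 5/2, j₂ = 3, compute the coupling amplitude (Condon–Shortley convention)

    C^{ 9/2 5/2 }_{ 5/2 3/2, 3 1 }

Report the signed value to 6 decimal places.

+0.317821  (= +√(10/99))

triangle: 1!×4!×5!/11! = 2880/39916800
(j±m)!: 4!×1!×4!×2!×7!×2! = 11612160
prefactor² = (2J+1)×Δ×N² = 92160/11
  k=0: +1/(0!×1!×1!×4!×3!×1!) = 1/144
  k=1: −1/(1!×0!×0!×3!×4!×2!) = -1/288
Σ = 1/288  ⇒  CG² = 92160/11×1/288² = 10/99
CG = +√(10/99) = +0.317821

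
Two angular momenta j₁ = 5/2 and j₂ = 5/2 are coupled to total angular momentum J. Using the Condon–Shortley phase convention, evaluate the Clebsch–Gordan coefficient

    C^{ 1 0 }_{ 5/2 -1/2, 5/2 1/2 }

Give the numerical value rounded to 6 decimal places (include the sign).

√[3·4!1!1!/7! · 2!3!3!2!1!1!] = √(72/35)
  +(−1)^2/∏(2,2,1,1,0,0)! = 1/4  (running 1/4)
  +(−1)^3/∏(3,1,0,0,1,1)! = -1/6  (running 1/12)
⟨..|..⟩ = √(72/35)·(1/12) = +0.119523

+0.119523  (= +√(1/70))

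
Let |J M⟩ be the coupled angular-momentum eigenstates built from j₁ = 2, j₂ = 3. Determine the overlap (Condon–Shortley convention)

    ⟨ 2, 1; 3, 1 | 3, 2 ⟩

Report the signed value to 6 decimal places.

−√(1/4) ≈ -0.500000

triangle: 2!·2!·4!/9! = 96/362880
(j±m)!: 3!·1!·4!·2!·5!·1! = 34560
prefactor² = (2J+1)·Δ·N² = 64
  k=0: +1/(0!·2!·1!·4!·1!·0!) = 1/48
  k=1: −1/(1!·1!·0!·3!·2!·1!) = -1/12
Σ = -1/16  ⇒  CG² = 64·(-1/16)² = 1/4
CG = −√(1/4) = -0.500000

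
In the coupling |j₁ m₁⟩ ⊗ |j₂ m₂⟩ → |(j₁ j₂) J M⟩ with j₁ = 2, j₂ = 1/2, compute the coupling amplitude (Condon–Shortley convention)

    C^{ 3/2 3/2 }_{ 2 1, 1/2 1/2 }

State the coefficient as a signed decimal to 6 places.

triangle: 1!*3!*0!/5! = 6/120
(j±m)!: 3!*1!*1!*0!*3!*0! = 36
prefactor² = (2J+1)*Δ*N² = 36/5
  k=1: −1/(1!*0!*0!*0!*3!*0!) = -1/6
Σ = -1/6  ⇒  CG² = 36/5*(-1/6)² = 1/5
CG = −√(1/5) = -0.447214

−√(1/5) = -0.447214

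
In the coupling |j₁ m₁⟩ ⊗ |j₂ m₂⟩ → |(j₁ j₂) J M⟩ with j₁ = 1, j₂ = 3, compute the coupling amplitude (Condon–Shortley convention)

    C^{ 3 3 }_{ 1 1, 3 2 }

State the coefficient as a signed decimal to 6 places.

triangle: 1!·1!·5!/8! = 120/40320
(j±m)!: 2!·0!·5!·1!·6!·0! = 172800
prefactor² = (2J+1)·Δ·N² = 3600
  k=0: +1/(0!·1!·0!·5!·1!·0!) = 1/120
Σ = 1/120  ⇒  CG² = 3600·1/120² = 1/4
CG = +√(1/4) = +0.500000

+0.500000  (= +√(1/4))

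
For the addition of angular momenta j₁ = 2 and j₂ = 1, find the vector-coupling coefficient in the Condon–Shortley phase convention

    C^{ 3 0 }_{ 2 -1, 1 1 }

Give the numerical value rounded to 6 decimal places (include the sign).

triangle: 0!*4!*2!/7! = 48/5040
(j±m)!: 1!*3!*2!*0!*3!*3! = 432
prefactor² = (2J+1)*Δ*N² = 144/5
  k=0: +1/(0!*0!*3!*2!*1!*0!) = 1/12
Σ = 1/12  ⇒  CG² = 144/5*1/12² = 1/5
CG = +√(1/5) = +0.447214

+√(1/5) ≈ +0.447214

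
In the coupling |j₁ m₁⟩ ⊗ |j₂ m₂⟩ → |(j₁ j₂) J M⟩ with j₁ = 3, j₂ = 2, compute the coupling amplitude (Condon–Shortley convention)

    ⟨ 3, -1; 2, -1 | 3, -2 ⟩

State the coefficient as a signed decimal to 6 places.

triangle: 2!×4!×2!/9! = 96/362880
(j±m)!: 2!×4!×1!×3!×1!×5! = 34560
prefactor² = (2J+1)×Δ×N² = 64
  k=0: +1/(0!×2!×4!×1!×0!×1!) = 1/48
  k=1: −1/(1!×1!×3!×0!×1!×2!) = -1/12
Σ = -1/16  ⇒  CG² = 64×(-1/16)² = 1/4
CG = −√(1/4) = -0.500000

-0.500000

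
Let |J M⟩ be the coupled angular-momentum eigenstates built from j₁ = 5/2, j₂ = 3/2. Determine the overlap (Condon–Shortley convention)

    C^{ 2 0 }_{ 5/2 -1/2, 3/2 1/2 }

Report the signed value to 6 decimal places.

−√(1/14) ≈ -0.267261

√[5·2!3!1!/7! · 2!3!2!1!2!2!] = √(8/7)
  +(−1)^1/∏(1,1,2,1,1,0)! = -1/2  (running -1/2)
  +(−1)^2/∏(2,0,1,0,2,1)! = 1/4  (running -1/4)
⟨..|..⟩ = √(8/7)·(-1/4) = -0.267261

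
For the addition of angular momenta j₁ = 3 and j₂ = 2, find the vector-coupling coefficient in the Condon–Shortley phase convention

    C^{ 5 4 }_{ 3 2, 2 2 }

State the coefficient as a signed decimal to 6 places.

j₁+j₂−J=0  J+j₁−j₂=6  J−j₁+j₂=4  j₁+j₂+J+1=11
(j₁±m₁, j₂±m₂, J±M) = (5,1,4,0,9,1)
P² = 4976640
sum k=0..0:
  [0] +1/2880 = 1/2880
S = 1/2880
C² = P²·S² = 3/5 ; C = +0.774597

+0.774597  (= +√(3/5))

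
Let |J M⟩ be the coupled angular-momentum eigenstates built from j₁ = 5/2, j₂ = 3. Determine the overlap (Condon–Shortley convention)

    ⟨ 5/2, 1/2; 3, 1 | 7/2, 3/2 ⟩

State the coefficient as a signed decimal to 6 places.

j₁+j₂−J=2  J+j₁−j₂=3  J−j₁+j₂=4  j₁+j₂+J+1=10
(j₁±m₁, j₂±m₂, J±M) = (3,2,4,2,5,2)
P² = 3072/35
sum k=0..2:
  [0] +1/96 = 1/96
  [1] −1/12 = -1/12
  [2] +1/48 = 1/48
S = -5/96
C² = P²·S² = 5/21 ; C = -0.487950

-0.487950  (= −√(5/21))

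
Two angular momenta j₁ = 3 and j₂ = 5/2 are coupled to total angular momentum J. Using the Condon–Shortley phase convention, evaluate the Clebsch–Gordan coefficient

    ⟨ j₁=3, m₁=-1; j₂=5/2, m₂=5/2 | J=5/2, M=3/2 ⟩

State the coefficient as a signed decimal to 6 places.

−√(2/7) ≈ -0.534522

√[6·3!3!2!/9! · 2!4!5!0!4!1!] = √(1152/7)
  +(−1)^3/∏(3,0,1,2,2,0)! = -1/24  (running -1/24)
⟨..|..⟩ = √(1152/7)·(-1/24) = -0.534522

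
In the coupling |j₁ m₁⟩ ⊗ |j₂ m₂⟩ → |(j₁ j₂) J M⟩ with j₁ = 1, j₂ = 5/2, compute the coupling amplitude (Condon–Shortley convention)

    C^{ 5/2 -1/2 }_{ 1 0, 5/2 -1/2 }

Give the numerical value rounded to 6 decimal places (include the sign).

triangle: 1!·1!·4!/7! = 24/5040
(j±m)!: 1!·1!·2!·3!·2!·3! = 144
prefactor² = (2J+1)·Δ·N² = 144/35
  k=0: +1/(0!·1!·1!·2!·0!·2!) = 1/4
  k=1: −1/(1!·0!·0!·1!·1!·3!) = -1/6
Σ = 1/12  ⇒  CG² = 144/35·1/12² = 1/35
CG = +√(1/35) = +0.169031

+√(1/35) ≈ +0.169031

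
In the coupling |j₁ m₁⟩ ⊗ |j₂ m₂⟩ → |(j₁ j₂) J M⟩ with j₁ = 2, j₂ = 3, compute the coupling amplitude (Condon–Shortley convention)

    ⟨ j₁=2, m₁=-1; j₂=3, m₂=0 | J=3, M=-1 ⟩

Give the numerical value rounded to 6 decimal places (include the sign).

-0.182574  (= −√(1/30))

triangle: 2!*2!*4!/9! = 96/362880
(j±m)!: 1!*3!*3!*3!*2!*4! = 10368
prefactor² = (2J+1)*Δ*N² = 96/5
  k=1: −1/(1!*1!*2!*2!*0!*2!) = -1/8
  k=2: +1/(2!*0!*1!*1!*1!*3!) = 1/12
Σ = -1/24  ⇒  CG² = 96/5*(-1/24)² = 1/30
CG = −√(1/30) = -0.182574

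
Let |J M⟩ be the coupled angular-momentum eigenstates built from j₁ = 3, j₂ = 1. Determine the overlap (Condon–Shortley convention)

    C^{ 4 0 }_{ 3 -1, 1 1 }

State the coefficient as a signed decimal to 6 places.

triangle: 0!*6!*2!/9! = 1440/362880
(j±m)!: 2!*4!*2!*0!*4!*4! = 55296
prefactor² = (2J+1)*Δ*N² = 13824/7
  k=0: +1/(0!*0!*4!*2!*2!*0!) = 1/96
Σ = 1/96  ⇒  CG² = 13824/7*1/96² = 3/14
CG = +√(3/14) = +0.462910

+√(3/14) = +0.462910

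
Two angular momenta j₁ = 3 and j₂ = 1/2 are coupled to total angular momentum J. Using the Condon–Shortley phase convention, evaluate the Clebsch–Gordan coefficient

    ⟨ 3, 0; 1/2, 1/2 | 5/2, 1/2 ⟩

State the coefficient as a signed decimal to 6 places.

triangle: 1!·5!·0!/7! = 120/5040
(j±m)!: 3!·3!·1!·0!·3!·2! = 432
prefactor² = (2J+1)·Δ·N² = 432/7
  k=1: −1/(1!·0!·2!·0!·3!·0!) = -1/12
Σ = -1/12  ⇒  CG² = 432/7·(-1/12)² = 3/7
CG = −√(3/7) = -0.654654

-0.654654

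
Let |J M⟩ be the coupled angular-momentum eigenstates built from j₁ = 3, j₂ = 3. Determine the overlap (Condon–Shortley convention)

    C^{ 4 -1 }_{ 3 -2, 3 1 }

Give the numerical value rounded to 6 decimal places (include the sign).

√[9·2!4!4!/11! · 1!5!4!2!3!5!] = √(82944/77)
  +(−1)^1/∏(1,1,4,3,0,1)! = -1/144  (running -1/144)
  +(−1)^2/∏(2,0,3,2,1,2)! = 1/48  (running 1/72)
⟨..|..⟩ = √(82944/77)·(1/72) = +0.455842

+√(16/77) ≈ +0.455842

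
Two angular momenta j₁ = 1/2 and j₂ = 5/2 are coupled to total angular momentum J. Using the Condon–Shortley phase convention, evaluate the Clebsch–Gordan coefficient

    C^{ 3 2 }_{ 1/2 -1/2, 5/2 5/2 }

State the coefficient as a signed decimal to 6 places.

+√(1/6) = +0.408248

√[7·0!1!5!/7! · 0!1!5!0!5!1!] = √(2400)
  +(−1)^0/∏(0,0,1,5,0,0)! = 1/120  (running 1/120)
⟨..|..⟩ = √(2400)·(1/120) = +0.408248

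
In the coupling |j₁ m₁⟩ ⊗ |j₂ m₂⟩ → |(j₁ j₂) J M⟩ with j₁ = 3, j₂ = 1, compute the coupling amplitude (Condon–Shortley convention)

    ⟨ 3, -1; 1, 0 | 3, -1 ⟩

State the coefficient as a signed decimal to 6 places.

√[7·1!5!1!/8! · 2!4!1!1!2!4!] = √(48)
  +(−1)^0/∏(0,1,4,1,1,0)! = 1/24  (running 1/24)
  +(−1)^1/∏(1,0,3,0,2,1)! = -1/12  (running -1/24)
⟨..|..⟩ = √(48)·(-1/24) = -0.288675

-0.288675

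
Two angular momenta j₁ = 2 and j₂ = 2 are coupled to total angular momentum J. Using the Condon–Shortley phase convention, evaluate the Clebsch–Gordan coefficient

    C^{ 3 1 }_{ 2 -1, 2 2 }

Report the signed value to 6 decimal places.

√[7·1!3!3!/8! · 1!3!4!0!4!2!] = √(216/5)
  +(−1)^1/∏(1,0,2,3,1,0)! = -1/12  (running -1/12)
⟨..|..⟩ = √(216/5)·(-1/12) = -0.547723

−√(3/10) ≈ -0.547723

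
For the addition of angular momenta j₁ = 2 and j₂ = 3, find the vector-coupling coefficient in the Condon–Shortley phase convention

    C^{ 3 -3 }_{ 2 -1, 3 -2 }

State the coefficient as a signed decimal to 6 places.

√[7·2!2!4!/9! · 1!3!1!5!0!6!] = √(960)
  +(−1)^1/∏(1,1,2,0,0,4)! = -1/48  (running -1/48)
⟨..|..⟩ = √(960)·(-1/48) = -0.645497

−√(5/12) ≈ -0.645497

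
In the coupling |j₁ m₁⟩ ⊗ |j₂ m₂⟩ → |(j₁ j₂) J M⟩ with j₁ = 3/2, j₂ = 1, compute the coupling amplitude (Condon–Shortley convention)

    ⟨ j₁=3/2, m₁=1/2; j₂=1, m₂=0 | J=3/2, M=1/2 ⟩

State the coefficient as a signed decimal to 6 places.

+0.258199  (= +√(1/15))

triangle: 1!×2!×1!/5! = 2/120
(j±m)!: 2!×1!×1!×1!×2!×1! = 4
prefactor² = (2J+1)×Δ×N² = 4/15
  k=0: +1/(0!×1!×1!×1!×1!×0!) = 1
  k=1: −1/(1!×0!×0!×0!×2!×1!) = -1/2
Σ = 1/2  ⇒  CG² = 4/15×1/2² = 1/15
CG = +√(1/15) = +0.258199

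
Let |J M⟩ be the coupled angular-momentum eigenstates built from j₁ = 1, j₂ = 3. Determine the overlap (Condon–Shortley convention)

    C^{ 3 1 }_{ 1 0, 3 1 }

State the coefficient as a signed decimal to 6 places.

j₁+j₂−J=1  J+j₁−j₂=1  J−j₁+j₂=5  j₁+j₂+J+1=8
(j₁±m₁, j₂±m₂, J±M) = (1,1,4,2,4,2)
P² = 48
sum k=0..1:
  [0] +1/24 = 1/24
  [1] −1/12 = -1/12
S = -1/24
C² = P²·S² = 1/12 ; C = -0.288675

−√(1/12) = -0.288675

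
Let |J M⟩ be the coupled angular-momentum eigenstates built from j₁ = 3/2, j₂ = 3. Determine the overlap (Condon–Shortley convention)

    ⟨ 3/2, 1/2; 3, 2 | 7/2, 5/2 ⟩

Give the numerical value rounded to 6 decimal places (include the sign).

-0.377964  (= −√(1/7))

j₁+j₂−J=1  J+j₁−j₂=2  J−j₁+j₂=5  j₁+j₂+J+1=9
(j₁±m₁, j₂±m₂, J±M) = (2,1,5,1,6,1)
P² = 6400/7
sum k=0..1:
  [0] +1/120 = 1/120
  [1] −1/48 = -1/48
S = -1/80
C² = P²·S² = 1/7 ; C = -0.377964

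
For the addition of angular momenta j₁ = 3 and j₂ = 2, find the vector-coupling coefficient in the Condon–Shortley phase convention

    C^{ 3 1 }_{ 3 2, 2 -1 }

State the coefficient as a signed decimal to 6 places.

triangle: 2!*4!*2!/9! = 96/362880
(j±m)!: 5!*1!*1!*3!*4!*2! = 34560
prefactor² = (2J+1)*Δ*N² = 64
  k=0: +1/(0!*2!*1!*1!*3!*1!) = 1/12
  k=1: −1/(1!*1!*0!*0!*4!*2!) = -1/48
Σ = 1/16  ⇒  CG² = 64*1/16² = 1/4
CG = +√(1/4) = +0.500000

+0.500000  (= +√(1/4))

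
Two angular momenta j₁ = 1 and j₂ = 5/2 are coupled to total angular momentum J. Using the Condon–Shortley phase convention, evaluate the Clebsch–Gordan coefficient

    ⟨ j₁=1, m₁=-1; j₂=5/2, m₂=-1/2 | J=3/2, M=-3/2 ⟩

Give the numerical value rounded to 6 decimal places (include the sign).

triangle: 2!*0!*3!/6! = 12/720
(j±m)!: 0!*2!*2!*3!*0!*3! = 144
prefactor² = (2J+1)*Δ*N² = 48/5
  k=2: +1/(2!*0!*0!*0!*0!*3!) = 1/12
Σ = 1/12  ⇒  CG² = 48/5*1/12² = 1/15
CG = +√(1/15) = +0.258199

+0.258199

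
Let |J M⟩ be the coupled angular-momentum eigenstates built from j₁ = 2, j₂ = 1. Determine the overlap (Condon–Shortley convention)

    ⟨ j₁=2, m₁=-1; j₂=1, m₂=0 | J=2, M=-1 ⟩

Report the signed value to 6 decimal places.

triangle: 1!·3!·1!/6! = 6/720
(j±m)!: 1!·3!·1!·1!·1!·3! = 36
prefactor² = (2J+1)·Δ·N² = 3/2
  k=0: +1/(0!·1!·3!·1!·0!·0!) = 1/6
  k=1: −1/(1!·0!·2!·0!·1!·1!) = -1/2
Σ = -1/3  ⇒  CG² = 3/2·(-1/3)² = 1/6
CG = −√(1/6) = -0.408248

-0.408248  (= −√(1/6))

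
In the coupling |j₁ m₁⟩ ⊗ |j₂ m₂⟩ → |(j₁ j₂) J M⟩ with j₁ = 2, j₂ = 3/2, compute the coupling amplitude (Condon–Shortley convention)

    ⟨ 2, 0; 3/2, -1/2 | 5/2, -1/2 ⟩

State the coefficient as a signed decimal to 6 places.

j₁+j₂−J=1  J+j₁−j₂=3  J−j₁+j₂=2  j₁+j₂+J+1=7
(j₁±m₁, j₂±m₂, J±M) = (2,2,1,2,2,3)
P² = 48/35
sum k=0..1:
  [0] +1/2 = 1/2
  [1] −1/4 = -1/4
S = 1/4
C² = P²·S² = 3/35 ; C = +0.292770

+0.292770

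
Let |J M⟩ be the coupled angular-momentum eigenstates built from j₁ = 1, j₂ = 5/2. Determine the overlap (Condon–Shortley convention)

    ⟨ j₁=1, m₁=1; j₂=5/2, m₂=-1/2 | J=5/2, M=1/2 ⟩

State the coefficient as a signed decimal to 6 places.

triangle: 1!*1!*4!/7! = 24/5040
(j±m)!: 2!*0!*2!*3!*3!*2! = 288
prefactor² = (2J+1)*Δ*N² = 288/35
  k=0: +1/(0!*1!*0!*2!*1!*2!) = 1/4
Σ = 1/4  ⇒  CG² = 288/35*1/4² = 18/35
CG = +√(18/35) = +0.717137

+0.717137  (= +√(18/35))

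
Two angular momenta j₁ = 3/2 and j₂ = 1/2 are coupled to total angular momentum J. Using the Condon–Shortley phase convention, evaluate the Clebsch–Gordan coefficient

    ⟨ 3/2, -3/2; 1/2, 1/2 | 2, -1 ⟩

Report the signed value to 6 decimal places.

+0.500000  (= +√(1/4))

triangle: 0!×3!×1!/5! = 6/120
(j±m)!: 0!×3!×1!×0!×1!×3! = 36
prefactor² = (2J+1)×Δ×N² = 9
  k=0: +1/(0!×0!×3!×1!×0!×0!) = 1/6
Σ = 1/6  ⇒  CG² = 9×1/6² = 1/4
CG = +√(1/4) = +0.500000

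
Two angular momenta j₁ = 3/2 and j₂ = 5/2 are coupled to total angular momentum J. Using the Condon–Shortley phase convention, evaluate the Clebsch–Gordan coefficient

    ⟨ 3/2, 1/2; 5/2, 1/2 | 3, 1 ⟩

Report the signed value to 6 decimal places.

j₁+j₂−J=1  J+j₁−j₂=2  J−j₁+j₂=4  j₁+j₂+J+1=8
(j₁±m₁, j₂±m₂, J±M) = (2,1,3,2,4,2)
P² = 48/5
sum k=0..1:
  [0] +1/6 = 1/6
  [1] −1/8 = -1/8
S = 1/24
C² = P²·S² = 1/60 ; C = +0.129099

+0.129099  (= +√(1/60))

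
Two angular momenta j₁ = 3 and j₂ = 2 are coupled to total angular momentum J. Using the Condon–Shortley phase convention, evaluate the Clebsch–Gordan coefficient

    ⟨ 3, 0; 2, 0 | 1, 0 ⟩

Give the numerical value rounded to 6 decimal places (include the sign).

+0.507093

√[3·4!2!0!/7! · 3!3!2!2!1!1!] = √(144/35)
  +(−1)^2/∏(2,2,1,0,1,0)! = 1/4  (running 1/4)
⟨..|..⟩ = √(144/35)·(1/4) = +0.507093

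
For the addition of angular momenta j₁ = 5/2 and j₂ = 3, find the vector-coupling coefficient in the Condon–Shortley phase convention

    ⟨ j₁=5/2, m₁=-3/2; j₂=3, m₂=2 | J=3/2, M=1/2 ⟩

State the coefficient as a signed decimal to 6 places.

j₁+j₂−J=4  J+j₁−j₂=1  J−j₁+j₂=2  j₁+j₂+J+1=8
(j₁±m₁, j₂±m₂, J±M) = (1,4,5,1,2,1)
P² = 192/7
sum k=3..4:
  [3] −1/12 = -1/12
  [4] +1/24 = 1/24
S = -1/24
C² = P²·S² = 1/21 ; C = -0.218218

−√(1/21) ≈ -0.218218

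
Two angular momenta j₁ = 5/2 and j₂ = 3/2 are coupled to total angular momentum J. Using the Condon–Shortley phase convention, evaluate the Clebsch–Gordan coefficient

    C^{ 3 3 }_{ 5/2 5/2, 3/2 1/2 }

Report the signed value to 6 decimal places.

triangle: 1!×4!×2!/8! = 48/40320
(j±m)!: 5!×0!×2!×1!×6!×0! = 172800
prefactor² = (2J+1)×Δ×N² = 1440
  k=0: +1/(0!×1!×0!×2!×4!×0!) = 1/48
Σ = 1/48  ⇒  CG² = 1440×1/48² = 5/8
CG = +√(5/8) = +0.790569

+√(5/8) = +0.790569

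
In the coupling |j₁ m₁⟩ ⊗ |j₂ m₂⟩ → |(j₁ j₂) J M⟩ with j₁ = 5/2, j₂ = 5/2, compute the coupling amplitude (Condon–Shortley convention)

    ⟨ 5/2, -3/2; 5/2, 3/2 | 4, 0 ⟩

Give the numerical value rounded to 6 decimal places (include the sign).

triangle: 1!×4!×4!/10! = 576/3628800
(j±m)!: 1!×4!×4!×1!×4!×4! = 331776
prefactor² = (2J+1)×Δ×N² = 82944/175
  k=0: +1/(0!×1!×4!×4!×0!×0!) = 1/576
  k=1: −1/(1!×0!×3!×3!×1!×1!) = -1/36
Σ = -5/192  ⇒  CG² = 82944/175×(-5/192)² = 9/28
CG = −√(9/28) = -0.566947

-0.566947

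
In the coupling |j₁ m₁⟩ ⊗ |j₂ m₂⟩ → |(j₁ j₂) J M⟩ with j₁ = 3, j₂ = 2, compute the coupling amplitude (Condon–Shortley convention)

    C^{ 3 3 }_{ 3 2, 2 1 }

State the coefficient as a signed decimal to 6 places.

√[7·2!4!2!/9! · 5!1!3!1!6!0!] = √(960)
  +(−1)^1/∏(1,1,0,2,4,0)! = -1/48  (running -1/48)
⟨..|..⟩ = √(960)·(-1/48) = -0.645497

−√(5/12) ≈ -0.645497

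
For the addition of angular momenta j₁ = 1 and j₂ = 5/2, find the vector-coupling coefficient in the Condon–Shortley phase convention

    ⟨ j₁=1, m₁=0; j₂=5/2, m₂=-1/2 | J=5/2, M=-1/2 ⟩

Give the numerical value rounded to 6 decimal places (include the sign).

+0.169031

√[6·1!1!4!/7! · 1!1!2!3!2!3!] = √(144/35)
  +(−1)^0/∏(0,1,1,2,0,2)! = 1/4  (running 1/4)
  +(−1)^1/∏(1,0,0,1,1,3)! = -1/6  (running 1/12)
⟨..|..⟩ = √(144/35)·(1/12) = +0.169031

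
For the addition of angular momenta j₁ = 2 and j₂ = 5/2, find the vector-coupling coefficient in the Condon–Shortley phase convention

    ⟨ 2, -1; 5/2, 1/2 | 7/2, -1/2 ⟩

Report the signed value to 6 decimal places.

-0.557773

triangle: 1!*3!*4!/9! = 144/362880
(j±m)!: 1!*3!*3!*2!*3!*4! = 10368
prefactor² = (2J+1)*Δ*N² = 1152/35
  k=0: +1/(0!*1!*3!*3!*0!*1!) = 1/36
  k=1: −1/(1!*0!*2!*2!*1!*2!) = -1/8
Σ = -7/72  ⇒  CG² = 1152/35*(-7/72)² = 14/45
CG = −√(14/45) = -0.557773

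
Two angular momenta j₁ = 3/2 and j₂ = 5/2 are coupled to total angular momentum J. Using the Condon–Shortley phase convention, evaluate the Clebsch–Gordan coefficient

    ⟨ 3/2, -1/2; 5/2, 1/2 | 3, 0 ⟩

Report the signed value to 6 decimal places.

-0.447214  (= −√(1/5))

√[7·1!2!4!/8! · 1!2!3!2!3!3!] = √(36/5)
  +(−1)^0/∏(0,1,2,3,0,1)! = 1/12  (running 1/12)
  +(−1)^1/∏(1,0,1,2,1,2)! = -1/4  (running -1/6)
⟨..|..⟩ = √(36/5)·(-1/6) = -0.447214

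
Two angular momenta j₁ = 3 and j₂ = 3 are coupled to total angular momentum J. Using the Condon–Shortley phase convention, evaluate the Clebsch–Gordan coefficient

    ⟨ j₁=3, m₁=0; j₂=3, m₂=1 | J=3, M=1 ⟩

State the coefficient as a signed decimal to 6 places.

√[7·3!3!3!/10! · 3!3!4!2!4!2!] = √(864/25)
  +(−1)^1/∏(1,2,2,3,1,0)! = -1/24  (running -1/24)
  +(−1)^2/∏(2,1,1,2,2,1)! = 1/8  (running 1/12)
  +(−1)^3/∏(3,0,0,1,3,2)! = -1/72  (running 5/72)
⟨..|..⟩ = √(864/25)·(5/72) = +0.408248

+√(1/6) ≈ +0.408248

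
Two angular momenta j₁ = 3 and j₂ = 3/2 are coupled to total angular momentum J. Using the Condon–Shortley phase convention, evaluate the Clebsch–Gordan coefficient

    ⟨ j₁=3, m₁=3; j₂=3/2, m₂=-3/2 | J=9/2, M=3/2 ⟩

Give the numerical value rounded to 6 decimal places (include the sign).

+√(1/84) ≈ +0.109109

√[10·0!6!3!/10! · 6!0!0!3!6!3!] = √(1555200/7)
  +(−1)^0/∏(0,0,0,0,6,3)! = 1/4320  (running 1/4320)
⟨..|..⟩ = √(1555200/7)·(1/4320) = +0.109109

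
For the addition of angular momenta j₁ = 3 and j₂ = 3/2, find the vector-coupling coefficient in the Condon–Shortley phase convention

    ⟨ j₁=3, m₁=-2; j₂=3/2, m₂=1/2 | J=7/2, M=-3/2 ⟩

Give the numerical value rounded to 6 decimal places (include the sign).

j₁+j₂−J=1  J+j₁−j₂=5  J−j₁+j₂=2  j₁+j₂+J+1=9
(j₁±m₁, j₂±m₂, J±M) = (1,5,2,1,2,5)
P² = 6400/21
sum k=0..1:
  [0] +1/240 = 1/240
  [1] −1/24 = -1/24
S = -3/80
C² = P²·S² = 3/7 ; C = -0.654654

−√(3/7) ≈ -0.654654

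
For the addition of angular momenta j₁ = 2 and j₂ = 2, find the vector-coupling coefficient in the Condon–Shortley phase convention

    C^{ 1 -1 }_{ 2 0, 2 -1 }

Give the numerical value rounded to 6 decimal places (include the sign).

triangle: 3!*1!*1!/6! = 6/720
(j±m)!: 2!*2!*1!*3!*0!*2! = 48
prefactor² = (2J+1)*Δ*N² = 6/5
  k=1: −1/(1!*2!*1!*0!*0!*1!) = -1/2
Σ = -1/2  ⇒  CG² = 6/5*(-1/2)² = 3/10
CG = −√(3/10) = -0.547723

−√(3/10) = -0.547723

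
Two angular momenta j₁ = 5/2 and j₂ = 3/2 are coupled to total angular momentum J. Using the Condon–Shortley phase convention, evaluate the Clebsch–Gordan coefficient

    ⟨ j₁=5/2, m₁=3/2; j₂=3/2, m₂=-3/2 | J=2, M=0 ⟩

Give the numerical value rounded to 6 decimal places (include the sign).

√[5·2!3!1!/7! · 4!1!0!3!2!2!] = √(48/7)
  +(−1)^0/∏(0,2,1,0,2,1)! = 1/4  (running 1/4)
⟨..|..⟩ = √(48/7)·(1/4) = +0.654654

+√(3/7) ≈ +0.654654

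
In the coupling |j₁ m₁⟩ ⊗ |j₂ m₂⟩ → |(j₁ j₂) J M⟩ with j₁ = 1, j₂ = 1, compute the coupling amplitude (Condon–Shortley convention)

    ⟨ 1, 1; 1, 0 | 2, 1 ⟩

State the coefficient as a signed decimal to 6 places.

triangle: 0!·2!·2!/5! = 4/120
(j±m)!: 2!·0!·1!·1!·3!·1! = 12
prefactor² = (2J+1)·Δ·N² = 2
  k=0: +1/(0!·0!·0!·1!·2!·1!) = 1/2
Σ = 1/2  ⇒  CG² = 2·1/2² = 1/2
CG = +√(1/2) = +0.707107

+0.707107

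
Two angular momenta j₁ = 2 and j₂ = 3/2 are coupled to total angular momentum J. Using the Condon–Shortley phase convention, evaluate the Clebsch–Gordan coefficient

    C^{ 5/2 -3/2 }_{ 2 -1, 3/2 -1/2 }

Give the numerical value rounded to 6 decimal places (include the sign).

j₁+j₂−J=1  J+j₁−j₂=3  J−j₁+j₂=2  j₁+j₂+J+1=7
(j₁±m₁, j₂±m₂, J±M) = (1,3,1,2,1,4)
P² = 144/35
sum k=0..1:
  [0] +1/6 = 1/6
  [1] −1/4 = -1/4
S = -1/12
C² = P²·S² = 1/35 ; C = -0.169031

-0.169031  (= −√(1/35))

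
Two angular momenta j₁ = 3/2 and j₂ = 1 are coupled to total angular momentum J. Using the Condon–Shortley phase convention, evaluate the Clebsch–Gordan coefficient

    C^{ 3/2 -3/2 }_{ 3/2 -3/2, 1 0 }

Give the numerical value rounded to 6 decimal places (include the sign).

−√(3/5) ≈ -0.774597

√[4·1!2!1!/5! · 0!3!1!1!0!3!] = √(12/5)
  +(−1)^1/∏(1,0,2,0,0,1)! = -1/2  (running -1/2)
⟨..|..⟩ = √(12/5)·(-1/2) = -0.774597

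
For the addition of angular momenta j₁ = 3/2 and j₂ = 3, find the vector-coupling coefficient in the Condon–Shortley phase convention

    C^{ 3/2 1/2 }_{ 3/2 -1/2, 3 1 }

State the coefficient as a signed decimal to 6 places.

+√(12/35) = +0.585540

triangle: 3!×0!×3!/7! = 36/5040
(j±m)!: 1!×2!×4!×2!×2!×1! = 192
prefactor² = (2J+1)×Δ×N² = 192/35
  k=2: +1/(2!×1!×0!×2!×0!×1!) = 1/4
Σ = 1/4  ⇒  CG² = 192/35×1/4² = 12/35
CG = +√(12/35) = +0.585540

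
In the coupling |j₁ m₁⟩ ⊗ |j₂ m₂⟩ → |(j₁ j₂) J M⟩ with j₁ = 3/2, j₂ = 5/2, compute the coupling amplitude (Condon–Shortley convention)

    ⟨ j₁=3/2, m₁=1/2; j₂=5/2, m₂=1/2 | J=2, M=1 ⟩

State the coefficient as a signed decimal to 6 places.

-0.545545

triangle: 2!*1!*3!/7! = 12/5040
(j±m)!: 2!*1!*3!*2!*3!*1! = 144
prefactor² = (2J+1)*Δ*N² = 12/7
  k=0: +1/(0!*2!*1!*3!*0!*0!) = 1/12
  k=1: −1/(1!*1!*0!*2!*1!*1!) = -1/2
Σ = -5/12  ⇒  CG² = 12/7*(-5/12)² = 25/84
CG = −√(25/84) = -0.545545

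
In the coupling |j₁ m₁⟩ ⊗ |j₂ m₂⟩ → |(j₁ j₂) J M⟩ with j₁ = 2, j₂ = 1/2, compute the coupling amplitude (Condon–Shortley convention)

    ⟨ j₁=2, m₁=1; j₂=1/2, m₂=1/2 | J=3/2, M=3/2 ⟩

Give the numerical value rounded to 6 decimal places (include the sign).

√[4·1!3!0!/5! · 3!1!1!0!3!0!] = √(36/5)
  +(−1)^1/∏(1,0,0,0,3,0)! = -1/6  (running -1/6)
⟨..|..⟩ = √(36/5)·(-1/6) = -0.447214

−√(1/5) = -0.447214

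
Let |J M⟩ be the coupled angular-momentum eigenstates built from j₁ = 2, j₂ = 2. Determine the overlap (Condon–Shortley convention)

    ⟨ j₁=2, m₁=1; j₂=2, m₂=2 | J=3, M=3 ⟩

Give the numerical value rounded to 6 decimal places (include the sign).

-0.707107  (= −√(1/2))

√[7·1!3!3!/8! · 3!1!4!0!6!0!] = √(648)
  +(−1)^1/∏(1,0,0,3,3,0)! = -1/36  (running -1/36)
⟨..|..⟩ = √(648)·(-1/36) = -0.707107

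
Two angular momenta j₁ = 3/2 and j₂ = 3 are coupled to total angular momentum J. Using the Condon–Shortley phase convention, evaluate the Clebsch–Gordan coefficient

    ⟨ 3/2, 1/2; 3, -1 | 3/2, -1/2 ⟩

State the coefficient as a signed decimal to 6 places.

j₁+j₂−J=3  J+j₁−j₂=0  J−j₁+j₂=3  j₁+j₂+J+1=7
(j₁±m₁, j₂±m₂, J±M) = (2,1,2,4,1,2)
P² = 192/35
sum k=1..1:
  [1] −1/4 = -1/4
S = -1/4
C² = P²·S² = 12/35 ; C = -0.585540

-0.585540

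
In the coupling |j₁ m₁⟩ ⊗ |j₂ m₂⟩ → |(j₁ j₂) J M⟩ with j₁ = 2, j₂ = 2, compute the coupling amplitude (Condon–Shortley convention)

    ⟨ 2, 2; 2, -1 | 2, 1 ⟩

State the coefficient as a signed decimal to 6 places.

triangle: 2!·2!·2!/7! = 8/5040
(j±m)!: 4!·0!·1!·3!·3!·1! = 864
prefactor² = (2J+1)·Δ·N² = 48/7
  k=0: +1/(0!·2!·0!·1!·2!·1!) = 1/4
Σ = 1/4  ⇒  CG² = 48/7·1/4² = 3/7
CG = +√(3/7) = +0.654654

+√(3/7) = +0.654654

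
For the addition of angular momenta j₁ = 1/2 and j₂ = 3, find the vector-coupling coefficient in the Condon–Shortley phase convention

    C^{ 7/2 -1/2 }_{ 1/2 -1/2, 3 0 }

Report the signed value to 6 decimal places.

triangle: 0!·1!·6!/8! = 720/40320
(j±m)!: 0!·1!·3!·3!·3!·4! = 5184
prefactor² = (2J+1)·Δ·N² = 5184/7
  k=0: +1/(0!·0!·1!·3!·0!·3!) = 1/36
Σ = 1/36  ⇒  CG² = 5184/7·1/36² = 4/7
CG = +√(4/7) = +0.755929

+√(4/7) = +0.755929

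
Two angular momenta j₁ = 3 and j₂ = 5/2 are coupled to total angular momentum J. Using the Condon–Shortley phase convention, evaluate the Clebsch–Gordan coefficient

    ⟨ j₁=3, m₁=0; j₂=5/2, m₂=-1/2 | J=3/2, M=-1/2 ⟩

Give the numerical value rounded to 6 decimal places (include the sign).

+√(4/35) ≈ +0.338062

√[4·4!2!1!/8! · 3!3!2!3!1!2!] = √(144/35)
  +(−1)^1/∏(1,3,2,1,0,0)! = -1/12  (running -1/12)
  +(−1)^2/∏(2,2,1,0,1,1)! = 1/4  (running 1/6)
⟨..|..⟩ = √(144/35)·(1/6) = +0.338062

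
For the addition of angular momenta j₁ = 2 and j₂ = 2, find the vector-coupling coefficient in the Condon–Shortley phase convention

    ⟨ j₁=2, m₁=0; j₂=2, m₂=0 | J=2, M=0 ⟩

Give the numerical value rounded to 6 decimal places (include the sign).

triangle: 2!*2!*2!/7! = 8/5040
(j±m)!: 2!*2!*2!*2!*2!*2! = 64
prefactor² = (2J+1)*Δ*N² = 32/63
  k=0: +1/(0!*2!*2!*2!*0!*0!) = 1/8
  k=1: −1/(1!*1!*1!*1!*1!*1!) = -1
  k=2: +1/(2!*0!*0!*0!*2!*2!) = 1/8
Σ = -3/4  ⇒  CG² = 32/63*(-3/4)² = 2/7
CG = −√(2/7) = -0.534522

-0.534522  (= −√(2/7))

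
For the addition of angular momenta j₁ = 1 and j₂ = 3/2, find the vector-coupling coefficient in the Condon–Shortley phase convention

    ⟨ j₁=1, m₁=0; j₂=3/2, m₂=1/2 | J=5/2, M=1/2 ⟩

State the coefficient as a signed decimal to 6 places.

√[6·0!2!3!/6! · 1!1!2!1!3!2!] = √(12/5)
  +(−1)^0/∏(0,0,1,2,1,1)! = 1/2  (running 1/2)
⟨..|..⟩ = √(12/5)·(1/2) = +0.774597

+√(3/5) ≈ +0.774597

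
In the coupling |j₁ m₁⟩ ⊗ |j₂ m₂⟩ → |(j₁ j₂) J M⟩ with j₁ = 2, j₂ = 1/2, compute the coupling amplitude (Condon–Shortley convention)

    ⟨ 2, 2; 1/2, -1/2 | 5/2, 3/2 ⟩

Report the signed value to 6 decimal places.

+√(1/5) ≈ +0.447214

√[6·0!4!1!/6! · 4!0!0!1!4!1!] = √(576/5)
  +(−1)^0/∏(0,0,0,0,4,1)! = 1/24  (running 1/24)
⟨..|..⟩ = √(576/5)·(1/24) = +0.447214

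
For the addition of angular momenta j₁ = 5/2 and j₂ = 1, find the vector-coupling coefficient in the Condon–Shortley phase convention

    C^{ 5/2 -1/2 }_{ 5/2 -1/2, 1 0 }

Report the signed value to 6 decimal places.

-0.169031  (= −√(1/35))

triangle: 1!*4!*1!/7! = 24/5040
(j±m)!: 2!*3!*1!*1!*2!*3! = 144
prefactor² = (2J+1)*Δ*N² = 144/35
  k=0: +1/(0!*1!*3!*1!*1!*0!) = 1/6
  k=1: −1/(1!*0!*2!*0!*2!*1!) = -1/4
Σ = -1/12  ⇒  CG² = 144/35*(-1/12)² = 1/35
CG = −√(1/35) = -0.169031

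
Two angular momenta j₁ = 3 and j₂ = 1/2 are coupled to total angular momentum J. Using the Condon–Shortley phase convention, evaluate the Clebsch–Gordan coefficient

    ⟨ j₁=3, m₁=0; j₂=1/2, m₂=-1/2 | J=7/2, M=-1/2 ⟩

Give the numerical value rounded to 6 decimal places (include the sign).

triangle: 0!×6!×1!/8! = 720/40320
(j±m)!: 3!×3!×0!×1!×3!×4! = 5184
prefactor² = (2J+1)×Δ×N² = 5184/7
  k=0: +1/(0!×0!×3!×0!×3!×1!) = 1/36
Σ = 1/36  ⇒  CG² = 5184/7×1/36² = 4/7
CG = +√(4/7) = +0.755929

+√(4/7) = +0.755929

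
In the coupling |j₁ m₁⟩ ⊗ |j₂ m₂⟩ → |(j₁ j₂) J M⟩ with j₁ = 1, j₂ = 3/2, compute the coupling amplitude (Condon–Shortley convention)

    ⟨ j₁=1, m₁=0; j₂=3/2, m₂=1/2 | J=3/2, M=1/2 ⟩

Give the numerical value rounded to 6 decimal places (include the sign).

-0.258199  (= −√(1/15))

triangle: 1!·1!·2!/5! = 2/120
(j±m)!: 1!·1!·2!·1!·2!·1! = 4
prefactor² = (2J+1)·Δ·N² = 4/15
  k=0: +1/(0!·1!·1!·2!·0!·0!) = 1/2
  k=1: −1/(1!·0!·0!·1!·1!·1!) = -1
Σ = -1/2  ⇒  CG² = 4/15·(-1/2)² = 1/15
CG = −√(1/15) = -0.258199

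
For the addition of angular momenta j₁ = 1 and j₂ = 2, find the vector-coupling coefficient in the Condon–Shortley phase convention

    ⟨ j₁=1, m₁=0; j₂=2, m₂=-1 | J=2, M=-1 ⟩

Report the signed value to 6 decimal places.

+0.408248  (= +√(1/6))

triangle: 1!*1!*3!/6! = 6/720
(j±m)!: 1!*1!*1!*3!*1!*3! = 36
prefactor² = (2J+1)*Δ*N² = 3/2
  k=0: +1/(0!*1!*1!*1!*0!*2!) = 1/2
  k=1: −1/(1!*0!*0!*0!*1!*3!) = -1/6
Σ = 1/3  ⇒  CG² = 3/2*1/3² = 1/6
CG = +√(1/6) = +0.408248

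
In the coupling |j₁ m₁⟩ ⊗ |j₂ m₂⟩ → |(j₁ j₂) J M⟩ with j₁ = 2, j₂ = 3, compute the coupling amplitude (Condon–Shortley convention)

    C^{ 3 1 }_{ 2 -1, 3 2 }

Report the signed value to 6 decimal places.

+√(1/4) ≈ +0.500000

j₁+j₂−J=2  J+j₁−j₂=2  J−j₁+j₂=4  j₁+j₂+J+1=9
(j₁±m₁, j₂±m₂, J±M) = (1,3,5,1,4,2)
P² = 64
sum k=1..2:
  [1] −1/48 = -1/48
  [2] +1/12 = 1/12
S = 1/16
C² = P²·S² = 1/4 ; C = +0.500000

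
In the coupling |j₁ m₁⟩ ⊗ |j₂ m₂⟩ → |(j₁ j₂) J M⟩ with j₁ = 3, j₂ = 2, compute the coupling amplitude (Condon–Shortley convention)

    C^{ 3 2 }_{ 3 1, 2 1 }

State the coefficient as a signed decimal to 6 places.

-0.500000

√[7·2!4!2!/9! · 4!2!3!1!5!1!] = √(64)
  +(−1)^1/∏(1,1,1,2,3,0)! = -1/12  (running -1/12)
  +(−1)^2/∏(2,0,0,1,4,1)! = 1/48  (running -1/16)
⟨..|..⟩ = √(64)·(-1/16) = -0.500000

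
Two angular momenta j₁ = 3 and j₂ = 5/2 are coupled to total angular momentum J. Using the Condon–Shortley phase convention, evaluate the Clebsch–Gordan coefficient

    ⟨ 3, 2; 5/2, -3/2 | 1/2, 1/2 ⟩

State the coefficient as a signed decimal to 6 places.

−√(5/21) ≈ -0.487950

triangle: 5!·1!·0!/7! = 120/5040
(j±m)!: 5!·1!·1!·4!·1!·0! = 2880
prefactor² = (2J+1)·Δ·N² = 960/7
  k=1: −1/(1!·4!·0!·0!·1!·0!) = -1/24
Σ = -1/24  ⇒  CG² = 960/7·(-1/24)² = 5/21
CG = −√(5/21) = -0.487950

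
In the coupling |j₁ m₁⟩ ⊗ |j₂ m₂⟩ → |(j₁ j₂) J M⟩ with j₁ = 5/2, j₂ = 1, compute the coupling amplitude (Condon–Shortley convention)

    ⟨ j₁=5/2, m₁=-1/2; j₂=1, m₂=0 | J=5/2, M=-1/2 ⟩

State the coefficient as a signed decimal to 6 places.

−√(1/35) ≈ -0.169031

√[6·1!4!1!/7! · 2!3!1!1!2!3!] = √(144/35)
  +(−1)^0/∏(0,1,3,1,1,0)! = 1/6  (running 1/6)
  +(−1)^1/∏(1,0,2,0,2,1)! = -1/4  (running -1/12)
⟨..|..⟩ = √(144/35)·(-1/12) = -0.169031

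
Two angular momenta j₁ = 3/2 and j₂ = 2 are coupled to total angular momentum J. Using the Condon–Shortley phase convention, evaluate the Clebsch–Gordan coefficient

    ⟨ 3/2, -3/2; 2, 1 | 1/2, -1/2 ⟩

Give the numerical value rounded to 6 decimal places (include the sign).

√[2·3!0!1!/5! · 0!3!3!1!0!1!] = √(18/5)
  +(−1)^3/∏(3,0,0,0,0,1)! = -1/6  (running -1/6)
⟨..|..⟩ = √(18/5)·(-1/6) = -0.316228

−√(1/10) ≈ -0.316228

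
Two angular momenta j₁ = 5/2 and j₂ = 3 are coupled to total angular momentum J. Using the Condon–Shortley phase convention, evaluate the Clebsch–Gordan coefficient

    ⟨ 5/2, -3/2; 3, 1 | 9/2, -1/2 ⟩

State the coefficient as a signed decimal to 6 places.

-0.594588

j₁+j₂−J=1  J+j₁−j₂=4  J−j₁+j₂=5  j₁+j₂+J+1=11
(j₁±m₁, j₂±m₂, J±M) = (1,4,4,2,4,5)
P² = 184320/77
sum k=0..1:
  [0] +1/576 = 1/576
  [1] −1/72 = -1/72
S = -7/576
C² = P²·S² = 35/99 ; C = -0.594588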